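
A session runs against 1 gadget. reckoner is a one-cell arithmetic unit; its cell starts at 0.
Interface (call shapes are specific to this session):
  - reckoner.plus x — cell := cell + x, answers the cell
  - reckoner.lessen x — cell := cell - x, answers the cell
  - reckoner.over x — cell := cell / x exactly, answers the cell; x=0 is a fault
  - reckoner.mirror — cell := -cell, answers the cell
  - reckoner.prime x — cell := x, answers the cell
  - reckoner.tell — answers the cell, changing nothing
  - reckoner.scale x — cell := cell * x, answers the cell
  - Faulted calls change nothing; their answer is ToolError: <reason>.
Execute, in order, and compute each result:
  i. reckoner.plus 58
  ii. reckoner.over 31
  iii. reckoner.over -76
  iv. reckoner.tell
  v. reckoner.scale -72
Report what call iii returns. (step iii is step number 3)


Answer: -29/1178

Derivation:
I invoke reckoner.plus on x: 58: 58.
I invoke reckoner.over on x: 31, and see 58/31.
I invoke reckoner.over on x: -76, → -29/1178.
Using reckoner.tell(), which returns -29/1178.
Next I call reckoner.scale on x: -72, and see 1044/589.


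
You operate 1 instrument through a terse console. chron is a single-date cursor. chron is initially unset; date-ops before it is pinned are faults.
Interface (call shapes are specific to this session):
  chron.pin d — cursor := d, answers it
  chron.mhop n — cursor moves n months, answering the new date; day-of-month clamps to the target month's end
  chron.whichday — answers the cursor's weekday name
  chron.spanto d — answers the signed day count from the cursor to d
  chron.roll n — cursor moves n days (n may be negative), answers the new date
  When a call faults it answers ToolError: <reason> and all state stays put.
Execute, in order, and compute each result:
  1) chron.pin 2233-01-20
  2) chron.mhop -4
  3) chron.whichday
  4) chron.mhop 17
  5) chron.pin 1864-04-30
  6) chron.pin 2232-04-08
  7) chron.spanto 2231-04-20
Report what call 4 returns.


Answer: 2234-02-20

Derivation:
[in] chron.pin d=2233-01-20
= 2233-01-20
[in] chron.mhop n=-4
= 2232-09-20
[in] chron.whichday
= Thursday
[in] chron.mhop n=17
= 2234-02-20
[in] chron.pin d=1864-04-30
= 1864-04-30
[in] chron.pin d=2232-04-08
= 2232-04-08
[in] chron.spanto d=2231-04-20
= -354


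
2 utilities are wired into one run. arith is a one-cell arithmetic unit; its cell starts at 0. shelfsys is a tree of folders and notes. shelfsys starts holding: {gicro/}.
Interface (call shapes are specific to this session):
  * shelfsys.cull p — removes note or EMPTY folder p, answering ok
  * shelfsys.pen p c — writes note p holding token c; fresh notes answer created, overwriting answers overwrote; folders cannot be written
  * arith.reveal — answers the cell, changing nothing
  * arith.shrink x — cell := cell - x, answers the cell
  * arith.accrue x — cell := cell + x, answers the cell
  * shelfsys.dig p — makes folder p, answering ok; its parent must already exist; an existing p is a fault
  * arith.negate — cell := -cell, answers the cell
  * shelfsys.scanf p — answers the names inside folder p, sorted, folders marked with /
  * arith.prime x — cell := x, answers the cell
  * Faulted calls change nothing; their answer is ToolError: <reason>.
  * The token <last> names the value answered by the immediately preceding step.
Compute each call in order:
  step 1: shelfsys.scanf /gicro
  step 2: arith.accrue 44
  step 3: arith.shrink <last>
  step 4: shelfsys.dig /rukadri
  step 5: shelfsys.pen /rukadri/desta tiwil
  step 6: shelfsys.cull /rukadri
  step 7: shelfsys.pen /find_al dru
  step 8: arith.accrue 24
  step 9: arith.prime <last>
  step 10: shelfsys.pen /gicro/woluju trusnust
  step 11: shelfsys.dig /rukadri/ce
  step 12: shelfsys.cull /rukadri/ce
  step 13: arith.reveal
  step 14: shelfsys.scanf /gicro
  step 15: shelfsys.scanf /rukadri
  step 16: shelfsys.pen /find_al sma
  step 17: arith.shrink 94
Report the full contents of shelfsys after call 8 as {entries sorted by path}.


Do: shelfsys.scanf[p=/gicro]
See: []
Do: arith.accrue[x=44]
See: 44
Do: arith.shrink[x=<last>]
See: 0
Do: shelfsys.dig[p=/rukadri]
See: ok
Do: shelfsys.pen[p=/rukadri/desta; c=tiwil]
See: created
Do: shelfsys.cull[p=/rukadri]
See: ToolError: not empty
Do: shelfsys.pen[p=/find_al; c=dru]
See: created
Do: arith.accrue[x=24]
See: 24
Do: arith.prime[x=<last>]
See: 24
Do: shelfsys.pen[p=/gicro/woluju; c=trusnust]
See: created
Do: shelfsys.dig[p=/rukadri/ce]
See: ok
Do: shelfsys.cull[p=/rukadri/ce]
See: ok
Do: arith.reveal[]
See: 24
Do: shelfsys.scanf[p=/gicro]
See: [woluju]
Do: shelfsys.scanf[p=/rukadri]
See: [desta]
Do: shelfsys.pen[p=/find_al; c=sma]
See: overwrote
Do: arith.shrink[x=94]
See: -70

Answer: {find_al=dru, gicro/, rukadri/, rukadri/desta=tiwil}


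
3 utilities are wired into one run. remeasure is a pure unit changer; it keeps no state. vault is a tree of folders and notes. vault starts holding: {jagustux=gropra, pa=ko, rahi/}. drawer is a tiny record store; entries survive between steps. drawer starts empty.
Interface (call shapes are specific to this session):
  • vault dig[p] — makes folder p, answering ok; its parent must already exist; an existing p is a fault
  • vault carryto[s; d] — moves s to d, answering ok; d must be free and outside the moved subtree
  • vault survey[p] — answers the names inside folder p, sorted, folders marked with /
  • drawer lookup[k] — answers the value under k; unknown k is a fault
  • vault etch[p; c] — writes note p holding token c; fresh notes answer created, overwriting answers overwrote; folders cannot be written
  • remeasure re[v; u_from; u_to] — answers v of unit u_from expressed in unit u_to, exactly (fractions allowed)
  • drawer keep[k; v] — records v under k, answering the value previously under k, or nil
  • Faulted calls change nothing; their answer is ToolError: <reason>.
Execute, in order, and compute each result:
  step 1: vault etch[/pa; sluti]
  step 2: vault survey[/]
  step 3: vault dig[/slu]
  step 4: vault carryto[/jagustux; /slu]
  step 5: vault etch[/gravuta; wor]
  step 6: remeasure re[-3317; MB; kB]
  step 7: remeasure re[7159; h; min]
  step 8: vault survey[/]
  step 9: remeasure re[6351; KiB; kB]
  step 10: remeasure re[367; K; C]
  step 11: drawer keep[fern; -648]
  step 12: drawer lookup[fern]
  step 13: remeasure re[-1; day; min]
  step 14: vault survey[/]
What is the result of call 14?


Answer: [gravuta, jagustux, pa, rahi/, slu/]

Derivation:
# vault etch(p=/pa, c=sluti) ~> overwrote
# vault survey(p=/) ~> [jagustux, pa, rahi/]
# vault dig(p=/slu) ~> ok
# vault carryto(s=/jagustux, d=/slu) ~> ToolError: exists
# vault etch(p=/gravuta, c=wor) ~> created
# remeasure re(v=-3317, u_from=MB, u_to=kB) ~> -3317000
# remeasure re(v=7159, u_from=h, u_to=min) ~> 429540
# vault survey(p=/) ~> [gravuta, jagustux, pa, rahi/, slu/]
# remeasure re(v=6351, u_from=KiB, u_to=kB) ~> 812928/125
# remeasure re(v=367, u_from=K, u_to=C) ~> 1877/20
# drawer keep(k=fern, v=-648) ~> nil
# drawer lookup(k=fern) ~> -648
# remeasure re(v=-1, u_from=day, u_to=min) ~> -1440
# vault survey(p=/) ~> [gravuta, jagustux, pa, rahi/, slu/]


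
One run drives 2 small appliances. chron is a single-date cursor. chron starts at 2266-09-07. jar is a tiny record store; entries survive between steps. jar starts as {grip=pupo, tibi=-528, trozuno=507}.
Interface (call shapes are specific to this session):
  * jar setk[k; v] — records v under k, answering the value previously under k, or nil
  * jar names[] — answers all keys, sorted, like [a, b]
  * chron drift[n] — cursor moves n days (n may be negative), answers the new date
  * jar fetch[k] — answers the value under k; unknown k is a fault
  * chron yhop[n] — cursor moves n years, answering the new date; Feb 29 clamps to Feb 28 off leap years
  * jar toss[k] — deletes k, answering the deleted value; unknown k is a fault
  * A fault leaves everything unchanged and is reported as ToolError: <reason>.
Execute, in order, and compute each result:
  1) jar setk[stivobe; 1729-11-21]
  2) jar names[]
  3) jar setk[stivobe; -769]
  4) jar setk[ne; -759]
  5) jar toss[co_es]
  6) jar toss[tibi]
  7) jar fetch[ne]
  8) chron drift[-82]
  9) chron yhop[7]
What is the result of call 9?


Answer: 2273-06-17

Derivation:
[in] jar setk k→stivobe v→1729-11-21
= nil
[in] jar names
= [grip, stivobe, tibi, trozuno]
[in] jar setk k→stivobe v→-769
= 1729-11-21
[in] jar setk k→ne v→-759
= nil
[in] jar toss k→co_es
= ToolError: no such key co_es
[in] jar toss k→tibi
= -528
[in] jar fetch k→ne
= -759
[in] chron drift n→-82
= 2266-06-17
[in] chron yhop n→7
= 2273-06-17


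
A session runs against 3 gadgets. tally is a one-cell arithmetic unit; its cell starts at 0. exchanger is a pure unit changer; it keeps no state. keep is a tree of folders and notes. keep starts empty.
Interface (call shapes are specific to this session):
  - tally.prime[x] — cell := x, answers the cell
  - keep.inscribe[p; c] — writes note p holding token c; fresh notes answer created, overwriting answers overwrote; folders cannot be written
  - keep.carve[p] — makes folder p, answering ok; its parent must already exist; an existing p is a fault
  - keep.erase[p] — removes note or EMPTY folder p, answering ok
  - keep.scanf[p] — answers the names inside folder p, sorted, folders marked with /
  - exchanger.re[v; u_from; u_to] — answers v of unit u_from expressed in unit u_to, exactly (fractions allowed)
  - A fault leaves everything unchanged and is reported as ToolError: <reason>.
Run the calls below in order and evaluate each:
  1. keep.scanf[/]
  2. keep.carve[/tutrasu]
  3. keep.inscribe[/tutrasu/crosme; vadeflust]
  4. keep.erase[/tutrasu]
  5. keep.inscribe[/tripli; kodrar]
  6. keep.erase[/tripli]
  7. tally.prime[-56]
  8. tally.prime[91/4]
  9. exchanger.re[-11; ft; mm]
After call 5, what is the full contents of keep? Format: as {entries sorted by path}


Do: keep.scanf[/]
See: []
Do: keep.carve[/tutrasu]
See: ok
Do: keep.inscribe[/tutrasu/crosme; vadeflust]
See: created
Do: keep.erase[/tutrasu]
See: ToolError: not empty
Do: keep.inscribe[/tripli; kodrar]
See: created
Do: keep.erase[/tripli]
See: ok
Do: tally.prime[-56]
See: -56
Do: tally.prime[91/4]
See: 91/4
Do: exchanger.re[-11; ft; mm]
See: -16764/5

Answer: {tripli=kodrar, tutrasu/, tutrasu/crosme=vadeflust}


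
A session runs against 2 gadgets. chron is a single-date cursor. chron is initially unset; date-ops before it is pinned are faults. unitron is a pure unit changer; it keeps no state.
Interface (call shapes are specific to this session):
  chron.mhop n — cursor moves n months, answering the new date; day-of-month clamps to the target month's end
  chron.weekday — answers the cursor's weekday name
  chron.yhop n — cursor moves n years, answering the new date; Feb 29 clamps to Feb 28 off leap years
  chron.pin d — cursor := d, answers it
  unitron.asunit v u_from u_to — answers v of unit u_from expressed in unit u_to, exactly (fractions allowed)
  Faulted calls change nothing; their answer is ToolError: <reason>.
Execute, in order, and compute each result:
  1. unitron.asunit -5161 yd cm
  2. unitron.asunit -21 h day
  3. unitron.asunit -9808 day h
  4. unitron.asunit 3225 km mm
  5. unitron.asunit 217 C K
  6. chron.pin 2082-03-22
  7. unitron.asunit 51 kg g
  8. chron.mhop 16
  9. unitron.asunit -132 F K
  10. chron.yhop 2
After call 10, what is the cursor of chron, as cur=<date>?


Answer: cur=2085-07-22

Derivation:
Do: asunit[v=-5161; u_from=yd; u_to=cm]
See: -11798046/25
Do: asunit[v=-21; u_from=h; u_to=day]
See: -7/8
Do: asunit[v=-9808; u_from=day; u_to=h]
See: -235392
Do: asunit[v=3225; u_from=km; u_to=mm]
See: 3225000000
Do: asunit[v=217; u_from=C; u_to=K]
See: 9803/20
Do: pin[d=2082-03-22]
See: 2082-03-22
Do: asunit[v=51; u_from=kg; u_to=g]
See: 51000
Do: mhop[n=16]
See: 2083-07-22
Do: asunit[v=-132; u_from=F; u_to=K]
See: 32767/180
Do: yhop[n=2]
See: 2085-07-22


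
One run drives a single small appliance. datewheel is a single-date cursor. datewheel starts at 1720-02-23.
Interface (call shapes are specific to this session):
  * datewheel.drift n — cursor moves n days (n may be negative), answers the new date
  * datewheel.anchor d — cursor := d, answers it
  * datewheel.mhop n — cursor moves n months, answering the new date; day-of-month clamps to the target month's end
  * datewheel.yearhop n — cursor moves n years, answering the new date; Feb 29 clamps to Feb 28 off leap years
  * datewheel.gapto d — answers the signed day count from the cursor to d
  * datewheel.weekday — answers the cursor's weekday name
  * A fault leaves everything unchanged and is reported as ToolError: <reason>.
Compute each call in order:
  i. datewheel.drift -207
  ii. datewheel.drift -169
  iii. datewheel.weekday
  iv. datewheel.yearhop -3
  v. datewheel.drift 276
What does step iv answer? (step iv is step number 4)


Invoking drift using n=-207, which returns 1719-07-31.
Now I run drift using n=-169: 1719-02-12.
I call weekday, yielding Sunday.
I invoke yearhop using n=-3, and observe 1716-02-12.
Next I call drift using n=276: 1716-11-14.

Answer: 1716-02-12


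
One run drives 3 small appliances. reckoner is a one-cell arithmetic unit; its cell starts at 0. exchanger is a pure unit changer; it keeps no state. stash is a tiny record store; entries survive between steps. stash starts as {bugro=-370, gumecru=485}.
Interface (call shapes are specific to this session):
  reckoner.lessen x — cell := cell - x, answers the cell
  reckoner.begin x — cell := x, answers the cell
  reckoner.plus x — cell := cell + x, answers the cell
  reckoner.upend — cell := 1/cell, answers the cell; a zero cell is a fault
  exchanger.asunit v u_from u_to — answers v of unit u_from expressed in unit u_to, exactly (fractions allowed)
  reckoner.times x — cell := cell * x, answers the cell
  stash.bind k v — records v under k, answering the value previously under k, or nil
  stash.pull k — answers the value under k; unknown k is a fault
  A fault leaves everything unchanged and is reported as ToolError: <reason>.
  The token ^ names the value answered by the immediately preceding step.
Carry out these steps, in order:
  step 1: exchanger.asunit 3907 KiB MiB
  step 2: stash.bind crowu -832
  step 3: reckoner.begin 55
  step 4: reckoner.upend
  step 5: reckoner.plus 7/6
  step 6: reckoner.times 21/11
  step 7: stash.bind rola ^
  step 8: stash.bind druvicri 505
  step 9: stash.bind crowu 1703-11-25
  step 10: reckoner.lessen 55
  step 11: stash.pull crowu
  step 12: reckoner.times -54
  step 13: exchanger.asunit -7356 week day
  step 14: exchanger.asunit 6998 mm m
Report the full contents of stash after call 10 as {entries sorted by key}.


Answer: {bugro=-370, crowu=1703-11-25, druvicri=505, gumecru=485, rola=2737/1210}

Derivation:
Using asunit on 3907, KiB, MiB, and get 3907/1024.
Invoking bind on crowu, -832: nil.
Invoking begin on 55: 55.
Using upend, → 1/55.
I use plus on 7/6: 391/330.
Invoking times on 21/11, giving 2737/1210.
Now I run bind on rola, ^, giving nil.
Then bind on druvicri, 505, giving nil.
Using bind on crowu, 1703-11-25, → -832.
Invoking lessen on 55, → -63813/1210.
I run pull on crowu, and observe 1703-11-25.
I call times on -54: 1722951/605.
Using asunit on -7356, week, day, giving -51492.
Now I run asunit on 6998, mm, m, giving 3499/500.


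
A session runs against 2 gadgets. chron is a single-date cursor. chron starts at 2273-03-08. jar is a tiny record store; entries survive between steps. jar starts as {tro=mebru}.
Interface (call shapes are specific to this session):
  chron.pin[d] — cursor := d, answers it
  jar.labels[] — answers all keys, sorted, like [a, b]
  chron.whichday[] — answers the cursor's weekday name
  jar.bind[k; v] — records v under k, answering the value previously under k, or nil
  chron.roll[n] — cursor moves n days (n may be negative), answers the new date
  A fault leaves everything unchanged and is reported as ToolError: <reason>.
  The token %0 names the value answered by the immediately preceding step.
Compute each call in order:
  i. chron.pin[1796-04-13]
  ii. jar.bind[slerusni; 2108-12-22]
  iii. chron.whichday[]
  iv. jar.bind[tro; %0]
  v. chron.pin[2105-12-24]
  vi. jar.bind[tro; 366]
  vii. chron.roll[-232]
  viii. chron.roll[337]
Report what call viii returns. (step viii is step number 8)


Next I call chron.pin passing d=1796-04-13, and get 1796-04-13.
I invoke jar.bind passing k=slerusni, v=2108-12-22, and observe nil.
I try chron.whichday(), and see Wednesday.
Calling jar.bind passing k=tro, v=%0, and observe mebru.
Using chron.pin passing d=2105-12-24, and see 2105-12-24.
I run jar.bind passing k=tro, v=366, — result: Wednesday.
I call chron.roll passing n=-232, giving 2105-05-06.
I use chron.roll passing n=337, giving 2106-04-08.

Answer: 2106-04-08


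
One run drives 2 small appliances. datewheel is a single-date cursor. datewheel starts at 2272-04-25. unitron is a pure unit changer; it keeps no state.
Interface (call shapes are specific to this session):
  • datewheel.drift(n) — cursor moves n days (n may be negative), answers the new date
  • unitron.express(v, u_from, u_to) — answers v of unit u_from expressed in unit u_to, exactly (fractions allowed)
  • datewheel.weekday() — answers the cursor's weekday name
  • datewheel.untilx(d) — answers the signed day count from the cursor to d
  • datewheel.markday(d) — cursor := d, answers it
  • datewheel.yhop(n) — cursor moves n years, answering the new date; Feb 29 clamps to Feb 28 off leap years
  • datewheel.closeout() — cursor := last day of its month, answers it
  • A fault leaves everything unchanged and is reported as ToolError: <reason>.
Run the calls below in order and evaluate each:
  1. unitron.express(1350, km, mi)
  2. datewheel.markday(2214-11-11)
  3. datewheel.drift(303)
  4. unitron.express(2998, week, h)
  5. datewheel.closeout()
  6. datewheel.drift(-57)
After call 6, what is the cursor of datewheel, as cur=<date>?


Answer: cur=2215-08-04

Derivation:
[in] unitron.express v='1350' u_from='km' u_to='mi'
[out] 1171875/1397
[in] datewheel.markday d='2214-11-11'
[out] 2214-11-11
[in] datewheel.drift n='303'
[out] 2215-09-10
[in] unitron.express v='2998' u_from='week' u_to='h'
[out] 503664
[in] datewheel.closeout
[out] 2215-09-30
[in] datewheel.drift n='-57'
[out] 2215-08-04


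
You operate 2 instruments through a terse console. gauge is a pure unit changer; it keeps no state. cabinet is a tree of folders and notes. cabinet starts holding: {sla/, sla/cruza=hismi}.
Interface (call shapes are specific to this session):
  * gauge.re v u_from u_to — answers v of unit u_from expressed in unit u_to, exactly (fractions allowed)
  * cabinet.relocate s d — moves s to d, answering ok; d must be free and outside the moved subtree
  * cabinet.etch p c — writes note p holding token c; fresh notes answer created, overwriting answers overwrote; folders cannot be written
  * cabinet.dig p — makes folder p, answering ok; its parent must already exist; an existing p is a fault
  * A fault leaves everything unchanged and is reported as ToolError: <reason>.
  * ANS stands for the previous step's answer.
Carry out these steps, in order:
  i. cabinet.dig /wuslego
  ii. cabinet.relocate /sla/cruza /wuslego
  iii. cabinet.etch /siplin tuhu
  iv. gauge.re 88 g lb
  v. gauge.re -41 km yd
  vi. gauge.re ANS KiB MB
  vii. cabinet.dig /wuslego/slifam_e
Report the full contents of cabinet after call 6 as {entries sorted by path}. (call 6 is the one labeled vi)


Answer: {siplin=tuhu, sla/, sla/cruza=hismi, wuslego/}

Derivation:
Next I call dig passing /wuslego, yielding ok.
Using relocate passing /sla/cruza, /wuslego, → ToolError: exists.
Next I call etch passing /siplin, tuhu, and get created.
I run re passing 88, g, lb, and see 800000/4123567.
Next I call re passing -41, km, yd, and see -51250000/1143.
I call re passing ANS, KiB, MB, → -52480/1143.
Now I run dig passing /wuslego/slifam_e: ok.


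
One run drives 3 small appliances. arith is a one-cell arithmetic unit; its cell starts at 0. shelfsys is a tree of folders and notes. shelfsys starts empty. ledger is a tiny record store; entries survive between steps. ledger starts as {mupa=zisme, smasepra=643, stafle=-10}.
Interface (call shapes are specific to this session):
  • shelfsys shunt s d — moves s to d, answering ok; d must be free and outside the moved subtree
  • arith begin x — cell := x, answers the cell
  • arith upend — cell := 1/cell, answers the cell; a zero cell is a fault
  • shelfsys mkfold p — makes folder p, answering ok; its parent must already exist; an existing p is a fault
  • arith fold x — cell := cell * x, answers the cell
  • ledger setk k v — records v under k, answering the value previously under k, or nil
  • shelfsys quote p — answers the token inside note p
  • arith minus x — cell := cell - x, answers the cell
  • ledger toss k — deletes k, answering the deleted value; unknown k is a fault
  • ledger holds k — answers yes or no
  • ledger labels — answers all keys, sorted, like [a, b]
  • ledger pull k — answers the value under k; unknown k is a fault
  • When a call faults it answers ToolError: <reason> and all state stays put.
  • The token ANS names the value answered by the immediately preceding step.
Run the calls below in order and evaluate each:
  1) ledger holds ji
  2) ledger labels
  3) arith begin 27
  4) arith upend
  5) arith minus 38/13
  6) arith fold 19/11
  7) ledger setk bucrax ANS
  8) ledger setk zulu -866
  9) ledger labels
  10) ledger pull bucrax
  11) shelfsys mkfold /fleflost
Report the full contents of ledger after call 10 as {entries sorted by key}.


Answer: {bucrax=-19247/3861, mupa=zisme, smasepra=643, stafle=-10, zulu=-866}

Derivation:
I run ledger holds(ji), and see no.
I call ledger labels(), giving [mupa, smasepra, stafle].
Then arith begin(27), yielding 27.
Invoking arith upend(), and see 1/27.
Next I call arith minus(38/13), yielding -1013/351.
Next I call arith fold(19/11), giving -19247/3861.
Then ledger setk(bucrax, ANS), which returns nil.
Now I run ledger setk(zulu, -866), — result: nil.
I try ledger labels: [bucrax, mupa, smasepra, stafle, zulu].
Now I run ledger pull(bucrax), and get -19247/3861.
I run shelfsys mkfold(/fleflost), which returns ok.


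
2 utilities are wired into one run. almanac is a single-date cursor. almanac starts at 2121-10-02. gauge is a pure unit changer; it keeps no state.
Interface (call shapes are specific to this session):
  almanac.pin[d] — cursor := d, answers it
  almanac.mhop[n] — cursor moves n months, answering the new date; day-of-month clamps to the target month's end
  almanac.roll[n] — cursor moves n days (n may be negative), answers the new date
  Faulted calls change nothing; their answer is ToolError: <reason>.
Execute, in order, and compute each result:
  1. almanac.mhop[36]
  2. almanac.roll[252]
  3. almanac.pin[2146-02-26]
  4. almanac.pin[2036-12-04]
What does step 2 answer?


I invoke mhop using n='36', → 2124-10-02.
Calling roll using n='252', giving 2125-06-11.
I call pin using d='2146-02-26', and see 2146-02-26.
Next I call pin using d='2036-12-04', — result: 2036-12-04.

Answer: 2125-06-11


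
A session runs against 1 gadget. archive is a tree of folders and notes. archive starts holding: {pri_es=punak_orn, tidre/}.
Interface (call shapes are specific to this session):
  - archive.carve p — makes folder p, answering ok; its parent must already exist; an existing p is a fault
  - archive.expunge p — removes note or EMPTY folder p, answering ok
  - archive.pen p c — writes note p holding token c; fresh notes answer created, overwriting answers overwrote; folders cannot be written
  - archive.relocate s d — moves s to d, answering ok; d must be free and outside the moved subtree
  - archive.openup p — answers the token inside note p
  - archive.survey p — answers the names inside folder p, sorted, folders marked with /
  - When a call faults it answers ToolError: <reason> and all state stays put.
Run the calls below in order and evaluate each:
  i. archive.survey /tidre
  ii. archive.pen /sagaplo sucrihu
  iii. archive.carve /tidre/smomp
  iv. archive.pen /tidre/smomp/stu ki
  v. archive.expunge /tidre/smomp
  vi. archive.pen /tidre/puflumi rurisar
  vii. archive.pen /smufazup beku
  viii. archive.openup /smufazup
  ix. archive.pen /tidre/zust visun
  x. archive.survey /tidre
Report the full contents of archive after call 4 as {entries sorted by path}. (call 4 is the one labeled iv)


Answer: {pri_es=punak_orn, sagaplo=sucrihu, tidre/, tidre/smomp/, tidre/smomp/stu=ki}

Derivation:
Next I call archive.survey using p=/tidre, → [].
I run archive.pen using p=/sagaplo, c=sucrihu, which returns created.
I try archive.carve using p=/tidre/smomp, — result: ok.
I call archive.pen using p=/tidre/smomp/stu, c=ki, giving created.
I call archive.expunge using p=/tidre/smomp: ToolError: not empty.
I invoke archive.pen using p=/tidre/puflumi, c=rurisar, and see created.
Invoking archive.pen using p=/smufazup, c=beku, and observe created.
Invoking archive.openup using p=/smufazup: beku.
I call archive.pen using p=/tidre/zust, c=visun, — result: created.
I use archive.survey using p=/tidre: [puflumi, smomp/, zust].


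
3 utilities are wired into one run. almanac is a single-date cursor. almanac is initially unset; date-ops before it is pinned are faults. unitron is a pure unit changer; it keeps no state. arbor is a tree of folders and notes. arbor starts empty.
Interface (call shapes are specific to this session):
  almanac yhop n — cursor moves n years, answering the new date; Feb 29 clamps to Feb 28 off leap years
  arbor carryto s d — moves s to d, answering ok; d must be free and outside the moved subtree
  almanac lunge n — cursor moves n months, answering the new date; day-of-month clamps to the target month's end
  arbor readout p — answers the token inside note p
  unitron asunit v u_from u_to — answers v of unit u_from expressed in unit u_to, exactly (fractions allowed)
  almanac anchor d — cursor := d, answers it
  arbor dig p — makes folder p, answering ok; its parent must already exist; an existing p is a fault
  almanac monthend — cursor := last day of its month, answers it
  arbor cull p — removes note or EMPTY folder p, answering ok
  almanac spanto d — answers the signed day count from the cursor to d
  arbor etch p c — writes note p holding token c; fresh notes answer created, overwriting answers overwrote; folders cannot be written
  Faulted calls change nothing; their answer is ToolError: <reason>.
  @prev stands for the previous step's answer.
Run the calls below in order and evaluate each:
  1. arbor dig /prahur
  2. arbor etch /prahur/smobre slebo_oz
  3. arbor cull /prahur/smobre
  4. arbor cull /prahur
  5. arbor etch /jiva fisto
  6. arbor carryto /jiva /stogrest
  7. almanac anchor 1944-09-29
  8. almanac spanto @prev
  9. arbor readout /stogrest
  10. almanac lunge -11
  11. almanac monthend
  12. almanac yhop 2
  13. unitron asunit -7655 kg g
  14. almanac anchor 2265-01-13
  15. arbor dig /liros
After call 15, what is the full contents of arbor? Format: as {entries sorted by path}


Answer: {liros/, stogrest=fisto}

Derivation:
>>> arbor dig p='/prahur'
:: ok
>>> arbor etch p='/prahur/smobre' c='slebo_oz'
:: created
>>> arbor cull p='/prahur/smobre'
:: ok
>>> arbor cull p='/prahur'
:: ok
>>> arbor etch p='/jiva' c='fisto'
:: created
>>> arbor carryto s='/jiva' d='/stogrest'
:: ok
>>> almanac anchor d='1944-09-29'
:: 1944-09-29
>>> almanac spanto d='@prev'
:: 0
>>> arbor readout p='/stogrest'
:: fisto
>>> almanac lunge n='-11'
:: 1943-10-29
>>> almanac monthend
:: 1943-10-31
>>> almanac yhop n='2'
:: 1945-10-31
>>> unitron asunit v='-7655' u_from='kg' u_to='g'
:: -7655000
>>> almanac anchor d='2265-01-13'
:: 2265-01-13
>>> arbor dig p='/liros'
:: ok


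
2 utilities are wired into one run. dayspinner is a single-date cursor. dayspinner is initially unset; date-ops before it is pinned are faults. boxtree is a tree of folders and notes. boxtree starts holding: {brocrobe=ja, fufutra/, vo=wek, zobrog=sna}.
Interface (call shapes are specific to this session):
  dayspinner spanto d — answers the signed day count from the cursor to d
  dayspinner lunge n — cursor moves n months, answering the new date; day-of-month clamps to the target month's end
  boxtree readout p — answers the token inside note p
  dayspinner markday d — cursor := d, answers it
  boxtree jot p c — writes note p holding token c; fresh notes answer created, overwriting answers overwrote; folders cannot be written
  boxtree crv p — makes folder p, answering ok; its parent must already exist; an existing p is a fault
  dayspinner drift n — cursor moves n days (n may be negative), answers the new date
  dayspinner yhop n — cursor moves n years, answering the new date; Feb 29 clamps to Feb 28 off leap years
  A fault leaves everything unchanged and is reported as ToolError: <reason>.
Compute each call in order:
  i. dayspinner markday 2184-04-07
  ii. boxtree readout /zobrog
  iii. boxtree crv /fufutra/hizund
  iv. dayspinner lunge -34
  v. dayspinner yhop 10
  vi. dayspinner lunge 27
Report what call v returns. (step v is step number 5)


Answer: 2191-06-07

Derivation:
! 1. dayspinner markday(d: 2184-04-07) => 2184-04-07
! 2. boxtree readout(p: /zobrog) => sna
! 3. boxtree crv(p: /fufutra/hizund) => ok
! 4. dayspinner lunge(n: -34) => 2181-06-07
! 5. dayspinner yhop(n: 10) => 2191-06-07
! 6. dayspinner lunge(n: 27) => 2193-09-07


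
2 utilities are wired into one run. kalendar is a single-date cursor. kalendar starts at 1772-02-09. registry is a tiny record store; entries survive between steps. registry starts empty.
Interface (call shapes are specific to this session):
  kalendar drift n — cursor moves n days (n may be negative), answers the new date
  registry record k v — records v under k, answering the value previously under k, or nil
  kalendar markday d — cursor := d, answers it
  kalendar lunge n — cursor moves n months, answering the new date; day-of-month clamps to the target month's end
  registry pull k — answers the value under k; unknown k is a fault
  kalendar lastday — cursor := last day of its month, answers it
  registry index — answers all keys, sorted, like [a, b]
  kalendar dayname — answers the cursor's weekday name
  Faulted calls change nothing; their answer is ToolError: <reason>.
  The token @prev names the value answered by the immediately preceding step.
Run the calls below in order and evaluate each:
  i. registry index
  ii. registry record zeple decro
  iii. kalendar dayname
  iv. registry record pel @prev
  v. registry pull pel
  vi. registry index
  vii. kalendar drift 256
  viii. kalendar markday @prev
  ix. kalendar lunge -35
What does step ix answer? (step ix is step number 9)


Answer: 1769-11-22

Derivation:
$ registry index
  []
$ registry record k: zeple v: decro
  nil
$ kalendar dayname
  Sunday
$ registry record k: pel v: @prev
  nil
$ registry pull k: pel
  Sunday
$ registry index
  [pel, zeple]
$ kalendar drift n: 256
  1772-10-22
$ kalendar markday d: @prev
  1772-10-22
$ kalendar lunge n: -35
  1769-11-22


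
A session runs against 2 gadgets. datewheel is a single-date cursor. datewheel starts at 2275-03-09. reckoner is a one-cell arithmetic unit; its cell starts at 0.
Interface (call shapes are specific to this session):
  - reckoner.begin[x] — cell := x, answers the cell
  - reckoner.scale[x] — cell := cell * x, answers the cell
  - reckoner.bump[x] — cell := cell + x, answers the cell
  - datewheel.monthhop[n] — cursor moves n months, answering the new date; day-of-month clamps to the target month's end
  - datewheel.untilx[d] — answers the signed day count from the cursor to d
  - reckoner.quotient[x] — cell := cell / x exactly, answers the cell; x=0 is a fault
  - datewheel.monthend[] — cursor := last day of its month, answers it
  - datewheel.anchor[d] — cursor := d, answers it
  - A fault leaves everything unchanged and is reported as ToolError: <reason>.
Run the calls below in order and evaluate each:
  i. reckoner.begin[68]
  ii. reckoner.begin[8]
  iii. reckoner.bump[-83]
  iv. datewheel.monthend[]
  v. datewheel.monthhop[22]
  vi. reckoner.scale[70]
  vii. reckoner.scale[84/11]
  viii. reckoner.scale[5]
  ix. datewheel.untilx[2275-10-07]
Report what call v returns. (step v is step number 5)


% 1. reckoner.begin(x=68) : 68
% 2. reckoner.begin(x=8) : 8
% 3. reckoner.bump(x=-83) : -75
% 4. datewheel.monthend() : 2275-03-31
% 5. datewheel.monthhop(n=22) : 2277-01-31
% 6. reckoner.scale(x=70) : -5250
% 7. reckoner.scale(x=84/11) : -441000/11
% 8. reckoner.scale(x=5) : -2205000/11
% 9. datewheel.untilx(d=2275-10-07) : -482

Answer: 2277-01-31


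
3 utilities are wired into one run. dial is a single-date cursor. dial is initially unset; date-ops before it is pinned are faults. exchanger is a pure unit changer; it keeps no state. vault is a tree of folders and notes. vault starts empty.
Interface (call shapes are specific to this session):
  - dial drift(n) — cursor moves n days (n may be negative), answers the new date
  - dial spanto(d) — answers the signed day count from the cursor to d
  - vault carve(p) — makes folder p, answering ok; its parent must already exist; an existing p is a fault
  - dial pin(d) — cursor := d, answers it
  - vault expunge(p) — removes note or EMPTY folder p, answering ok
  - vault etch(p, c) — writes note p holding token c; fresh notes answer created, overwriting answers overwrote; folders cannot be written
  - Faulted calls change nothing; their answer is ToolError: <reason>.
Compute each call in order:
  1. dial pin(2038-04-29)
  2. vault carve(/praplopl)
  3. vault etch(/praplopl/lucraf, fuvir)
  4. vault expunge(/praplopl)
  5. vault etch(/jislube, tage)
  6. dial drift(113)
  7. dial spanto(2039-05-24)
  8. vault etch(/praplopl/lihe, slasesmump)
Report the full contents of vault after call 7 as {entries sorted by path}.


-> dial pin(d: 2038-04-29)
<- 2038-04-29
-> vault carve(p: /praplopl)
<- ok
-> vault etch(p: /praplopl/lucraf, c: fuvir)
<- created
-> vault expunge(p: /praplopl)
<- ToolError: not empty
-> vault etch(p: /jislube, c: tage)
<- created
-> dial drift(n: 113)
<- 2038-08-20
-> dial spanto(d: 2039-05-24)
<- 277
-> vault etch(p: /praplopl/lihe, c: slasesmump)
<- created

Answer: {jislube=tage, praplopl/, praplopl/lucraf=fuvir}


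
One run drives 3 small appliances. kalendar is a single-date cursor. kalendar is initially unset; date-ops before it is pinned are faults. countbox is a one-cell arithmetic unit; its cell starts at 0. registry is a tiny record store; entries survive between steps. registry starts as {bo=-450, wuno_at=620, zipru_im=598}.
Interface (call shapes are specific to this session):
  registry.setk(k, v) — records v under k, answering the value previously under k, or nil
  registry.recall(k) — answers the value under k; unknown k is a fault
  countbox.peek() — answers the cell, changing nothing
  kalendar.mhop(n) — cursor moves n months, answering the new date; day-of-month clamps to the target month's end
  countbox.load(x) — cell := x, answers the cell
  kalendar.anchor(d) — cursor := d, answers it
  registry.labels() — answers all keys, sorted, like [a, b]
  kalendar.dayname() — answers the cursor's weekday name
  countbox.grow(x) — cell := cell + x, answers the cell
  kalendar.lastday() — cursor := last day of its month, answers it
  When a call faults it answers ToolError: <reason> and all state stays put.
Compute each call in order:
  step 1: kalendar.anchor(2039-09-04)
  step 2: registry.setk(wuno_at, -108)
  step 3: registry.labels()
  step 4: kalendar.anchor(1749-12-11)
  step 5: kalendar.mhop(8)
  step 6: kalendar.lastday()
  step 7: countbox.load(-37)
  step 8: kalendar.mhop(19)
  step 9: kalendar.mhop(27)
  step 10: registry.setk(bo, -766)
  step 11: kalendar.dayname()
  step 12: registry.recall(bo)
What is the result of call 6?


-- anchor(d='2039-09-04') : 2039-09-04
-- setk(k='wuno_at', v='-108') : 620
-- labels() : [bo, wuno_at, zipru_im]
-- anchor(d='1749-12-11') : 1749-12-11
-- mhop(n='8') : 1750-08-11
-- lastday() : 1750-08-31
-- load(x='-37') : -37
-- mhop(n='19') : 1752-03-31
-- mhop(n='27') : 1754-06-30
-- setk(k='bo', v='-766') : -450
-- dayname() : Sunday
-- recall(k='bo') : -766

Answer: 1750-08-31


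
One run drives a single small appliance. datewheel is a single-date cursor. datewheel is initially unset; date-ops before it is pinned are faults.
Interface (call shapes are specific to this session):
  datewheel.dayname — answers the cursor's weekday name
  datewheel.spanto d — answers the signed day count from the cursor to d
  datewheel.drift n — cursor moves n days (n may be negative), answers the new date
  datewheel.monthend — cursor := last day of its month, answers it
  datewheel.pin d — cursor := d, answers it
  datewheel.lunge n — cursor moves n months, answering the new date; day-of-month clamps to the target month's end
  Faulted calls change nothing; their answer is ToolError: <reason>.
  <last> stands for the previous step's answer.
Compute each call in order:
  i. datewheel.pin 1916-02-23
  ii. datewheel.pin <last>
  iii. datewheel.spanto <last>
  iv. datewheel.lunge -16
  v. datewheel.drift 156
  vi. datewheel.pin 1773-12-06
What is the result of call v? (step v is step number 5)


// 1. datewheel.pin(d=1916-02-23) -> 1916-02-23
// 2. datewheel.pin(d=<last>) -> 1916-02-23
// 3. datewheel.spanto(d=<last>) -> 0
// 4. datewheel.lunge(n=-16) -> 1914-10-23
// 5. datewheel.drift(n=156) -> 1915-03-28
// 6. datewheel.pin(d=1773-12-06) -> 1773-12-06

Answer: 1915-03-28


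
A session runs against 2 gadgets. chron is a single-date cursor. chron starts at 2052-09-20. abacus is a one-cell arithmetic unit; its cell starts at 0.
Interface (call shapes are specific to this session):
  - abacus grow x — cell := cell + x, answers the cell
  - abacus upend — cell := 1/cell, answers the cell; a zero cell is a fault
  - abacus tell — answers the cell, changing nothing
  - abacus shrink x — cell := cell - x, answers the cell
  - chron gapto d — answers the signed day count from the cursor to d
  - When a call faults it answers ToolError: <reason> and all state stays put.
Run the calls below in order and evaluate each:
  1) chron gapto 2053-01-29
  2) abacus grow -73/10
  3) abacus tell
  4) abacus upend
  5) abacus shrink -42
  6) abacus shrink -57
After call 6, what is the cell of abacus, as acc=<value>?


Answer: acc=7217/73

Derivation:
>> chron gapto(2053-01-29)
<< 131
>> abacus grow(-73/10)
<< -73/10
>> abacus tell()
<< -73/10
>> abacus upend()
<< -10/73
>> abacus shrink(-42)
<< 3056/73
>> abacus shrink(-57)
<< 7217/73


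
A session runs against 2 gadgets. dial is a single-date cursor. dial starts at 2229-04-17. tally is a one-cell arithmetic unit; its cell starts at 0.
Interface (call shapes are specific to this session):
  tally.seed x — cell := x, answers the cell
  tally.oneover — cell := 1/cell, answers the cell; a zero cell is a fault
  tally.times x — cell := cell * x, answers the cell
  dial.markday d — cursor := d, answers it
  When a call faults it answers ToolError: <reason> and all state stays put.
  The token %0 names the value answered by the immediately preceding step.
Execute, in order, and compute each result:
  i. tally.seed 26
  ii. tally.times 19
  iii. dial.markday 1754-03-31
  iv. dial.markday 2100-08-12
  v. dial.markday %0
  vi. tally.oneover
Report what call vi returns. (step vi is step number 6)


~$ tally.seed x=26
:: 26
~$ tally.times x=19
:: 494
~$ dial.markday d=1754-03-31
:: 1754-03-31
~$ dial.markday d=2100-08-12
:: 2100-08-12
~$ dial.markday d=%0
:: 2100-08-12
~$ tally.oneover
:: 1/494

Answer: 1/494


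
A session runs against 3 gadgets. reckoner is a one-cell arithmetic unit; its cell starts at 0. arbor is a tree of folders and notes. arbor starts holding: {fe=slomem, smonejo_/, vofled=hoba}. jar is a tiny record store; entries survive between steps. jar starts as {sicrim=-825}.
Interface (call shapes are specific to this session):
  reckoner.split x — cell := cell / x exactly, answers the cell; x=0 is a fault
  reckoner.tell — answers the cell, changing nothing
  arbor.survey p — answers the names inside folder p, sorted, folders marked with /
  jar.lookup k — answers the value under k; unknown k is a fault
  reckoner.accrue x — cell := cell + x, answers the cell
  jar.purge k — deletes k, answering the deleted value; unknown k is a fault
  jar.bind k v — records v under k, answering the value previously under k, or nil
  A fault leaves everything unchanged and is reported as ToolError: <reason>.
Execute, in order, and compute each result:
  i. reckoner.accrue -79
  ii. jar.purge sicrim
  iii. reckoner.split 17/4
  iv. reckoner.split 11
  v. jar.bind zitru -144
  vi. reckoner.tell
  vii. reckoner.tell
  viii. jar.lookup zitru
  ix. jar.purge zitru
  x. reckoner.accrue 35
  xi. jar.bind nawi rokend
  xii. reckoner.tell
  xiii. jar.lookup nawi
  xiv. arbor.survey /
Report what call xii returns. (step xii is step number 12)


// 1. reckoner.accrue(x→-79) -> -79
// 2. jar.purge(k→sicrim) -> -825
// 3. reckoner.split(x→17/4) -> -316/17
// 4. reckoner.split(x→11) -> -316/187
// 5. jar.bind(k→zitru, v→-144) -> nil
// 6. reckoner.tell() -> -316/187
// 7. reckoner.tell() -> -316/187
// 8. jar.lookup(k→zitru) -> -144
// 9. jar.purge(k→zitru) -> -144
// 10. reckoner.accrue(x→35) -> 6229/187
// 11. jar.bind(k→nawi, v→rokend) -> nil
// 12. reckoner.tell() -> 6229/187
// 13. jar.lookup(k→nawi) -> rokend
// 14. arbor.survey(p→/) -> [fe, smonejo_/, vofled]

Answer: 6229/187
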